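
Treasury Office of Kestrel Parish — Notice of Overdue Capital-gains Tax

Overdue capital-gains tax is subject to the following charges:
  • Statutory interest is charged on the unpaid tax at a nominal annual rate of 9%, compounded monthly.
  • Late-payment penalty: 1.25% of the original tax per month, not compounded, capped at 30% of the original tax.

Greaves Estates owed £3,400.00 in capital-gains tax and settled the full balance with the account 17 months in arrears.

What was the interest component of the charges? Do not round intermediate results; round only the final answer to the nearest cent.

£460.51

Interest (9%/yr ÷ 12 = 0.75%/month): £3,400.00 × ((1 + 0.0075)^17 − 1) = £460.5115…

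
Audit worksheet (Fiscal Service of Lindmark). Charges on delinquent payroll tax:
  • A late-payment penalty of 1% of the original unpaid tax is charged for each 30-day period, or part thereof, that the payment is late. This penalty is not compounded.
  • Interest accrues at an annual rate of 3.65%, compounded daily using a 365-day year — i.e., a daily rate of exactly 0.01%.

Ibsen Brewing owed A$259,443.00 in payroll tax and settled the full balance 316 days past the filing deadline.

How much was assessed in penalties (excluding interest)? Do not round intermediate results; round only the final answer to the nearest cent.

A$28,538.73

Penalty periods: ⌈316/30⌉ = 11; penalty = 11 × 1% × A$259,443.00 = A$28,538.73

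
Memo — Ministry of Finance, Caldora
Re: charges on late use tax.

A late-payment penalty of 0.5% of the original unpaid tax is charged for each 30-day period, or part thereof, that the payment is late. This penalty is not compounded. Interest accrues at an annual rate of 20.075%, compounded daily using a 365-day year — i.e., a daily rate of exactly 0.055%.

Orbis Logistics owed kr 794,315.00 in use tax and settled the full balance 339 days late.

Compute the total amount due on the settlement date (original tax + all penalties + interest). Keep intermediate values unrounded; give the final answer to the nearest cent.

kr 1,004,731.12

Penalty periods: ⌈339/30⌉ = 12; penalty = 12 × 0.5% × kr 794,315.00 = kr 47,658.90
Interest: kr 794,315.00 × ((1 + 0.00055)^339 − 1) = kr 794,315.00 × 0.20490261… = kr 162,757.2195…
Total = kr 794,315.00 + kr 47,658.9000 + kr 162,757.2195… = kr 1,004,731.12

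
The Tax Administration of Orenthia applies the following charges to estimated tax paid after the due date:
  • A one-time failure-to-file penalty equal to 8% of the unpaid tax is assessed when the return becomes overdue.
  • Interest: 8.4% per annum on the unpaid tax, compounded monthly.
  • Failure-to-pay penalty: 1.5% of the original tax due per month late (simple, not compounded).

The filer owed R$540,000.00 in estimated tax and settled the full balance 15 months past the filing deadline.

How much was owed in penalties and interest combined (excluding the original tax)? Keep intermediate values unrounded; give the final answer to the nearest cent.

Failure-to-file penalty: 8% × R$540,000.00 = R$43,200.00
Failure-to-pay penalty = 1.5% × R$540,000.00 × 15 mo = R$121,500.00
Interest (8.4%/yr ÷ 12 = 0.7%/month): R$540,000.00 × ((1 + 0.007)^15 − 1) = R$59,564.3725…
Penalties + interest = R$164,700.0000 + R$59,564.3725… = R$224,264.37

R$224,264.37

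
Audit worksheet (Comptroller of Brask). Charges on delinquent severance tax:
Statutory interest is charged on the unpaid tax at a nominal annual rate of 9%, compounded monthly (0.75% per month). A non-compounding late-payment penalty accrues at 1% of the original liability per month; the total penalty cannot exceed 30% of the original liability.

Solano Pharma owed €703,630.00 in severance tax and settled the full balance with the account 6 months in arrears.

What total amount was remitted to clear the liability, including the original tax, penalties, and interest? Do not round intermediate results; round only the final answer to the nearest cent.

Penalty: 6 × 1% × €703,630.00 = €42,217.80 (below the 30% cap of €211,089.00)
Interest: €703,630.00 × ((1 + 0.0075)^6 − 1) = €703,630.00 × 0.0458522… = €32,263.0082…
Total = €703,630.00 + €42,217.8000 + €32,263.0082… = €778,110.81

€778,110.81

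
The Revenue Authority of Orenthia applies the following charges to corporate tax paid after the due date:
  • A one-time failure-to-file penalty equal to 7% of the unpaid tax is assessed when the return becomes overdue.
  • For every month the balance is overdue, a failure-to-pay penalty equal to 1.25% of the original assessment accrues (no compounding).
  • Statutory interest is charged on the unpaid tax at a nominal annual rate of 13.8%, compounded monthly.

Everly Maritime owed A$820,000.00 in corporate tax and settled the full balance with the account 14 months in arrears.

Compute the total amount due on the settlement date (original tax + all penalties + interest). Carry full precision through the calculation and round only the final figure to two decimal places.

A$1,163,257.14

Failure-to-file penalty: 7% × A$820,000.00 = A$57,400.00
Failure-to-pay penalty: 14 × 1.25% × A$820,000.00 = A$143,500.00
Interest (13.8%/yr ÷ 12 = 1.15%/month): A$820,000.00 × ((1 + 0.0115)^14 − 1) = A$142,357.1379…
Total = A$820,000.00 + A$200,900.0000 + A$142,357.1379… = A$1,163,257.14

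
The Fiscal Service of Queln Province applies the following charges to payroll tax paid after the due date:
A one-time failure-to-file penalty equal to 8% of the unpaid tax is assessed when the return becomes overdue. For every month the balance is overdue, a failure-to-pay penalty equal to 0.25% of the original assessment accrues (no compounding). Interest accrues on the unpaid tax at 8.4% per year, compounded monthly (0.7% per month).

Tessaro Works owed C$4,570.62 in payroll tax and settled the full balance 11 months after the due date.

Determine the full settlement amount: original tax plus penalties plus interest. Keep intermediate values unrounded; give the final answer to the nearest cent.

Failure-to-file penalty: 8% × C$4,570.62 = C$365.65…
Failure-to-pay penalty: 11 × 0.25% × C$4,570.62 = C$125.69…
Interest: C$4,570.62 × ((1 + 0.007)^11 − 1) = C$4,570.62 × 0.0797524… = C$364.5179…
Total = C$4,570.62 + C$491.3417… + C$364.5179… = C$5,426.48

C$5,426.48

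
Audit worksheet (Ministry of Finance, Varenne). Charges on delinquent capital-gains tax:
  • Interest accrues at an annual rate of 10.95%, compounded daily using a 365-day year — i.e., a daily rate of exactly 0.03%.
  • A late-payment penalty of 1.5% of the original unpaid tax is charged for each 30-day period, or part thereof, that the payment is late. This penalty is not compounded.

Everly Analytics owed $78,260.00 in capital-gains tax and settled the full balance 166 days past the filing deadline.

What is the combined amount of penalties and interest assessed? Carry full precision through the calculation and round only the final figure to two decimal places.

$11,038.81

Penalty periods: ⌈166/30⌉ = 6; penalty = 6 × 1.5% × $78,260.00 = $7,043.40
Interest: $78,260.00 × ((1 + 0.0003)^166 − 1) = $78,260.00 × 0.05105301… = $3,995.4088…
Penalties + interest = $7,043.4000 + $3,995.4088… = $11,038.81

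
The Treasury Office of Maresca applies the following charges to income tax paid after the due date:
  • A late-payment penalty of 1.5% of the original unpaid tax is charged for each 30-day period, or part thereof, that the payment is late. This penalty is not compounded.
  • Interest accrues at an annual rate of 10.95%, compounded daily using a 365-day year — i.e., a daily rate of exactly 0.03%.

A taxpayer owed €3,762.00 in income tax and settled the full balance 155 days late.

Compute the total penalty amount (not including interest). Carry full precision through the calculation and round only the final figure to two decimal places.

Penalty periods: ⌈155/30⌉ = 6; penalty = 6 × 1.5% × €3,762.00 = €338.58

€338.58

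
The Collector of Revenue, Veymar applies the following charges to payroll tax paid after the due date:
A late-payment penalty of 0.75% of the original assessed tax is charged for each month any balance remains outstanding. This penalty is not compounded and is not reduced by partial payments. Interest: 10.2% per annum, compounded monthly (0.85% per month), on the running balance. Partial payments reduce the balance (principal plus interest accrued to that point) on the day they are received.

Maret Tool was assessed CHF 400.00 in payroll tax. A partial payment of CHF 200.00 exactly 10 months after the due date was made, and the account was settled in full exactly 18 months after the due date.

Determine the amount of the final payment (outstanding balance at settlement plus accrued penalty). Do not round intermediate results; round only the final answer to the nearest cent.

CHF 305.82

Balance at month 10: CHF 400.0000 × (1 + 0.0085)^10 = CHF 435.3304…
After CHF 200.00 payment: CHF 435.3304… − CHF 200.00 = CHF 235.3304…
Balance at month 18: CHF 235.3304… × (1 + 0.0085)^8 = CHF 251.8171…
Penalty: 18 × 0.75% × CHF 400.00 = CHF 54.00
Final settlement = outstanding balance + penalty = CHF 251.8171… + CHF 54.00 = CHF 305.82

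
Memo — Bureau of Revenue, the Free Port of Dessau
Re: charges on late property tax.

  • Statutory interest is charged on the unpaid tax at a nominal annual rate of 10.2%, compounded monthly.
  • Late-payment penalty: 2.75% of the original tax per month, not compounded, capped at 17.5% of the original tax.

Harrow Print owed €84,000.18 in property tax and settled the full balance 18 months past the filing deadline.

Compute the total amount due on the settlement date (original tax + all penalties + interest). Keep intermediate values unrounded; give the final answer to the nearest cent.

Penalty (uncapped): 18 × 2.75% × €84,000.18 = €41,580.09…; cap = 17.5% × €84,000.18 = €14,700.03… → penalty = €14,700.03…
Interest (10.2%/yr ÷ 12 = 0.85%/month): €84,000.18 × ((1 + 0.0085)^18 − 1) = €13,824.0555…
Total = €84,000.18 + €14,700.0315 + €13,824.0555… = €112,524.27

€112,524.27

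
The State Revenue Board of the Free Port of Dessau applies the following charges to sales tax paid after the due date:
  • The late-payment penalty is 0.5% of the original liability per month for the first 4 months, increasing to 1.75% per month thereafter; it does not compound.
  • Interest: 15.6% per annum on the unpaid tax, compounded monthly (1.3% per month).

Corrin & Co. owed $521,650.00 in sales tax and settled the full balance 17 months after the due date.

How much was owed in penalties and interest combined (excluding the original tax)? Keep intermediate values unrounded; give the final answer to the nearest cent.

Penalty, months 1–4: 4 × 0.5% × $521,650.00 = $10,433.00
Penalty, months 5–17: 13 × 1.75% × $521,650.00 = $118,675.38…
Interest: $521,650.00 × ((1 + 0.013)^17 − 1) = $521,650.00 × 0.2455483… = $128,090.2674…
Penalties + interest = $129,108.3750 + $128,090.2674… = $257,198.64

$257,198.64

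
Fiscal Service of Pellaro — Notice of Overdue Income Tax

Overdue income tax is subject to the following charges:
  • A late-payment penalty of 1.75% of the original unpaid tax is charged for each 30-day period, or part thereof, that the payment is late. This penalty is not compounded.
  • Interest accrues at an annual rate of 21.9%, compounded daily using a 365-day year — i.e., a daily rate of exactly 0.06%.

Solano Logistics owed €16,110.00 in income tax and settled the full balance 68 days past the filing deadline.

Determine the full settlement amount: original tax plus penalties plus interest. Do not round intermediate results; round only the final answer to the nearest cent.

€17,626.45

Penalty periods: ⌈68/30⌉ = 3; penalty = 3 × 1.75% × €16,110.00 = €845.78…
Interest: €16,110.00 × ((1 + 0.0006)^68 − 1) = €16,110.00 × 0.04163101… = €670.6756…
Total = €16,110.00 + €845.7750 + €670.6756… = €17,626.45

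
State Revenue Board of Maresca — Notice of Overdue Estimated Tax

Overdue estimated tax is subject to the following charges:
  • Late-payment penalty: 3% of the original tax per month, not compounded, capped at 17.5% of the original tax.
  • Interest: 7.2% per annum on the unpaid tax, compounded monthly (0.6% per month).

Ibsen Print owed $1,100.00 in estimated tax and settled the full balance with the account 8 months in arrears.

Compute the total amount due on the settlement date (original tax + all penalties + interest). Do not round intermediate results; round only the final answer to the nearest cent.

$1,346.42

Penalty (uncapped): 8 × 3% × $1,100.00 = $264.00; cap = 17.5% × $1,100.00 = $192.50 → penalty = $192.50
Interest: $1,100.00 × ((1 + 0.006)^8 − 1) = $1,100.00 × 0.0490202… = $53.9222…
Total = $1,100.00 + $192.5000 + $53.9222… = $1,346.42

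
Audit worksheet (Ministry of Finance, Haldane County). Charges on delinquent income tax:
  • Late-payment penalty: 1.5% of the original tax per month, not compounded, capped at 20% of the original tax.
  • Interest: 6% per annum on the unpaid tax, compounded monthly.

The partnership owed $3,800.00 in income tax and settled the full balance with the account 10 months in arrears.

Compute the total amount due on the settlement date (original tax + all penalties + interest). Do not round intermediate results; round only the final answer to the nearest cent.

Penalty: 10 × 1.5% × $3,800.00 = $570.00 (below the 20% cap of $760.00)
Interest (6%/yr ÷ 12 = 0.5%/month): $3,800.00 × ((1 + 0.005)^10 − 1) = $194.3325…
Total = $3,800.00 + $570.0000 + $194.3325… = $4,564.33

$4,564.33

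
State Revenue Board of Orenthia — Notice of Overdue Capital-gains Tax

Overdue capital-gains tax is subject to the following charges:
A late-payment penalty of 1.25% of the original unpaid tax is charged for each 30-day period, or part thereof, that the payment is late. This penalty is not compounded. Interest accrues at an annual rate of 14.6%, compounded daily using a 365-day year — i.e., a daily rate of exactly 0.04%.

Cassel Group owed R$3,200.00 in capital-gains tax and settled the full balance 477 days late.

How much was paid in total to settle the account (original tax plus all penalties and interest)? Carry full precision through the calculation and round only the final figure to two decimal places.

R$4,512.55

Penalty periods: ⌈477/30⌉ = 16; penalty = 16 × 1.25% × R$3,200.00 = R$640.00
Interest: R$3,200.00 × ((1 + 0.0004)^477 − 1) = R$3,200.00 × 0.21017122… = R$672.5479…
Total = R$3,200.00 + R$640.0000 + R$672.5479… = R$4,512.55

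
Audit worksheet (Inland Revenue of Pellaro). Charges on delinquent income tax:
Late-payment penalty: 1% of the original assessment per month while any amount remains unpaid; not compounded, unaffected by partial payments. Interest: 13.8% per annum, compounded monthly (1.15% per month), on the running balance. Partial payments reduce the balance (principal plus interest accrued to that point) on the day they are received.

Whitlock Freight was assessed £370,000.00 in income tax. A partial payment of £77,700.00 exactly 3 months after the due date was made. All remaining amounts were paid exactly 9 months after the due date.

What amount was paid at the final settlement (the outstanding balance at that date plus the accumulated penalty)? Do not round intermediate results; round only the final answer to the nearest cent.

£360,186.84

Balance at month 3: £370,000.0000 × (1 + 0.0115)^3 = £382,912.3602…
After £77,700.00 payment: £382,912.3602… − £77,700.00 = £305,212.3602…
Balance at month 9: £305,212.3602… × (1 + 0.0115)^6 = £326,886.8423…
Penalty: 9 × 1% × £370,000.00 = £33,300.00
Final settlement = outstanding balance + penalty = £326,886.8423… + £33,300.00 = £360,186.84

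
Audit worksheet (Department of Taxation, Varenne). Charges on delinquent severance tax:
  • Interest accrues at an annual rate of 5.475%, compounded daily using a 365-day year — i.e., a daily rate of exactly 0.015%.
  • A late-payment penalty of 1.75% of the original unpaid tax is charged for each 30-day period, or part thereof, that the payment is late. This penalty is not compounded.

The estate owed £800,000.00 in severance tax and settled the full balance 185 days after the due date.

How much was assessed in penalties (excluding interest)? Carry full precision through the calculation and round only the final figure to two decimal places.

Penalty periods: ⌈185/30⌉ = 7; penalty = 7 × 1.75% × £800,000.00 = £98,000.00

£98,000.00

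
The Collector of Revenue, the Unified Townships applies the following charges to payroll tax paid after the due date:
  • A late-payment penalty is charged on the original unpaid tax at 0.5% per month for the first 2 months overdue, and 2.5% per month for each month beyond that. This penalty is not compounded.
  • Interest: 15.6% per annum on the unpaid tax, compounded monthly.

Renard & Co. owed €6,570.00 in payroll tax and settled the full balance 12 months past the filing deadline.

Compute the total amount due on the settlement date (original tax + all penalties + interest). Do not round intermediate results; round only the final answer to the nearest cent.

€9,379.67

Penalty, months 1–2: 2 × 0.5% × €6,570.00 = €65.70
Penalty, months 3–12: 10 × 2.5% × €6,570.00 = €1,642.50
Interest (15.6%/yr ÷ 12 = 1.3%/month): €6,570.00 × ((1 + 0.013)^12 − 1) = €1,101.4722…
Total = €6,570.00 + €1,708.2000 + €1,101.4722… = €9,379.67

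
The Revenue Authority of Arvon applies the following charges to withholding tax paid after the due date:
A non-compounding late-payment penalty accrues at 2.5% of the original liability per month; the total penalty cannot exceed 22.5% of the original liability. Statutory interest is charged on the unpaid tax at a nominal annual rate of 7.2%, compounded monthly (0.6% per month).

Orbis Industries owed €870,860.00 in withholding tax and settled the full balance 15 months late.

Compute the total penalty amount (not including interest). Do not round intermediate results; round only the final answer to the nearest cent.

€195,943.50

Penalty (uncapped): 15 × 2.5% × €870,860.00 = €326,572.50; cap = 22.5% × €870,860.00 = €195,943.50 → penalty = €195,943.50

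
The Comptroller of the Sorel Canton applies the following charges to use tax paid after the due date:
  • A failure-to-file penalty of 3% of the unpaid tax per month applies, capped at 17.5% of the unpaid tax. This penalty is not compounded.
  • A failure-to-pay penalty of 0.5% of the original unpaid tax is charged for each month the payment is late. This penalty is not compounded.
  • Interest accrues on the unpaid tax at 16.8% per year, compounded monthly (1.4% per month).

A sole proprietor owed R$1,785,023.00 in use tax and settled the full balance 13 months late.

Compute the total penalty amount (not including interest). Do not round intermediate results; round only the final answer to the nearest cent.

R$428,405.52

Failure-to-file: 13 × 3% × R$1,785,023.00 = R$696,158.97, capped at 17.5% × R$1,785,023.00 = R$312,379.03…
Failure-to-pay penalty = 0.5% × R$1,785,023.00 × 13 mo = R$116,026.50…
Total penalty = R$312,379.03… + R$116,026.50… = R$428,405.52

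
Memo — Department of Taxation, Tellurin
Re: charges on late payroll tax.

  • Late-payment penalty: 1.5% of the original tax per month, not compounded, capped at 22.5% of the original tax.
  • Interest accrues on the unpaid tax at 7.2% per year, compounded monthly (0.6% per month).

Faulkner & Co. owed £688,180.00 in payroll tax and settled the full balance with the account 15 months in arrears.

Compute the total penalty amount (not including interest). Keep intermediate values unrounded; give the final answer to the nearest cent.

£154,840.50

Penalty (uncapped): 15 × 1.5% × £688,180.00 = £154,840.50; cap = 22.5% × £688,180.00 = £154,840.50 → penalty = £154,840.50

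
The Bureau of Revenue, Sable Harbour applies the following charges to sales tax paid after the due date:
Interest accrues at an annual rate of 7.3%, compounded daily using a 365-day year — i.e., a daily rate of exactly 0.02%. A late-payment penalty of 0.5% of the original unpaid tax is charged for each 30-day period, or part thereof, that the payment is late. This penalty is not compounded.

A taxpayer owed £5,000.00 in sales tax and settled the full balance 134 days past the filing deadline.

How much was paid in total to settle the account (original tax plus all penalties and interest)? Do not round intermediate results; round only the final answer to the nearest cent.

Penalty periods: ⌈134/30⌉ = 5; penalty = 5 × 0.5% × £5,000.00 = £125.00
Interest: £5,000.00 × ((1 + 0.0002)^134 − 1) = £5,000.00 × 0.02715960… = £135.7980…
Total = £5,000.00 + £125.0000 + £135.7980… = £5,260.80

£5,260.80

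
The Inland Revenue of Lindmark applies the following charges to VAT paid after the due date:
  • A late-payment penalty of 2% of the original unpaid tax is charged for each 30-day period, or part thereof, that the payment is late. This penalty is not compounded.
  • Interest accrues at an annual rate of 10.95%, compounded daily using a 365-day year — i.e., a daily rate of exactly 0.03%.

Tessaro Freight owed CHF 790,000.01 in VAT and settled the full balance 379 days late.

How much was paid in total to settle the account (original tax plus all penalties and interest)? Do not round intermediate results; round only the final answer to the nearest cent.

Penalty periods: ⌈379/30⌉ = 13; penalty = 13 × 2% × CHF 790,000.01 = CHF 205,400.00…
Interest: CHF 790,000.01 × ((1 + 0.0003)^379 − 1) = CHF 790,000.01 × 0.12039684… = CHF 95,113.5087…
Total = CHF 790,000.01 + CHF 205,400.0026 + CHF 95,113.5087… = CHF 1,090,513.52

CHF 1,090,513.52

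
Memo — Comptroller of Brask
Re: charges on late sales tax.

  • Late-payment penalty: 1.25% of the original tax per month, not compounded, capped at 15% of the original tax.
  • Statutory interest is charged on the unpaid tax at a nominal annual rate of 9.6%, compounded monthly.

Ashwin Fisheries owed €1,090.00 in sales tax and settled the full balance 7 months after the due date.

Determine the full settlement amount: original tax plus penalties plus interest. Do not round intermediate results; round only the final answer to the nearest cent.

Penalty: 7 × 1.25% × €1,090.00 = €95.38… (below the 15% cap of €163.50)
Interest (9.6%/yr ÷ 12 = 0.8%/month): €1,090.00 × ((1 + 0.008)^7 − 1) = €62.5246…
Total = €1,090.00 + €95.3750 + €62.5246… = €1,247.90

€1,247.90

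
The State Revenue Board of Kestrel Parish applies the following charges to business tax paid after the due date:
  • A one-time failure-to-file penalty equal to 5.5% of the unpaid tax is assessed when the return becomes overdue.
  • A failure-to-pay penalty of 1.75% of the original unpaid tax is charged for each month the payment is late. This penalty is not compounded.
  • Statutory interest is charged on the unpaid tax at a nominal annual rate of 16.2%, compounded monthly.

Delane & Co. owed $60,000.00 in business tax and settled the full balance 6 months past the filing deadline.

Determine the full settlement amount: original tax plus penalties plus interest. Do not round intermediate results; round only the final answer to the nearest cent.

$74,627.01

Failure-to-file penalty: 5.5% × $60,000.00 = $3,300.00
Failure-to-pay penalty: 6 × 1.75% × $60,000.00 = $6,300.00
Interest (16.2%/yr ÷ 12 = 1.35%/month): $60,000.00 × ((1 + 0.0135)^6 − 1) = $5,027.0075…
Total = $60,000.00 + $9,600.0000 + $5,027.0075… = $74,627.01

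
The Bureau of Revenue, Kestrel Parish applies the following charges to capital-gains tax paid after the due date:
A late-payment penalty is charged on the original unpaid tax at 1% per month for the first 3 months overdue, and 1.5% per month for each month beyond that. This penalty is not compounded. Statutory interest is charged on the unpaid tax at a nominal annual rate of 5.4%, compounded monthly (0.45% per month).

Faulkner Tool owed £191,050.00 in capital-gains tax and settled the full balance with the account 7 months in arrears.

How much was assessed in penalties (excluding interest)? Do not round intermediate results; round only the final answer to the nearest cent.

Penalty, months 1–3: 3 × 1% × £191,050.00 = £5,731.50
Penalty, months 4–7: 4 × 1.5% × £191,050.00 = £11,463.00
Total penalty = £5,731.50 + £11,463.00 = £17,194.50

£17,194.50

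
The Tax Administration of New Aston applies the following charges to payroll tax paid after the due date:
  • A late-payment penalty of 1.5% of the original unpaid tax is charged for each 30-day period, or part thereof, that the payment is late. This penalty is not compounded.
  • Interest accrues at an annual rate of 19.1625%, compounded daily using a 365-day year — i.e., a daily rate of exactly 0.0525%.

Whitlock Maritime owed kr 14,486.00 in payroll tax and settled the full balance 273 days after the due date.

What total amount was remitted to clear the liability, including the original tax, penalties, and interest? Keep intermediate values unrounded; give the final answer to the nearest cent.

Penalty periods: ⌈273/30⌉ = 10; penalty = 10 × 1.5% × kr 14,486.00 = kr 2,172.90
Interest: kr 14,486.00 × ((1 + 0.000525)^273 − 1) = kr 14,486.00 × 0.15406142… = kr 2,231.7337…
Total = kr 14,486.00 + kr 2,172.9000 + kr 2,231.7337… = kr 18,890.63

kr 18,890.63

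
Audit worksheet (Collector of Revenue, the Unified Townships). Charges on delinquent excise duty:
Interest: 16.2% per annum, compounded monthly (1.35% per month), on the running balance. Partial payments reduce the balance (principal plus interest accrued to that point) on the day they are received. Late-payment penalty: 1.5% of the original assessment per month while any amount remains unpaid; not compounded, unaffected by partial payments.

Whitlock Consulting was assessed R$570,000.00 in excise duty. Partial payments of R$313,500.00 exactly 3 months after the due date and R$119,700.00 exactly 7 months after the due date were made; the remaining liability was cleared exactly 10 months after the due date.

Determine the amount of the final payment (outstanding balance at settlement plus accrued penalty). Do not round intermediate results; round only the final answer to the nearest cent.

R$268,330.50

Balance at month 3: R$570,000.0000 × (1 + 0.0135)^3 = R$593,398.0499…
After R$313,500.00 payment: R$593,398.0499… − R$313,500.00 = R$279,898.0499…
Balance at month 7: R$279,898.0499… × (1 + 0.0135)^4 = R$295,321.3770…
After R$119,700.00 payment: R$295,321.3770… − R$119,700.00 = R$175,621.3770…
Balance at month 10: R$175,621.3770… × (1 + 0.0135)^3 = R$182,830.4959…
Penalty: 10 × 1.5% × R$570,000.00 = R$85,500.00
Final settlement = outstanding balance + penalty = R$182,830.4959… + R$85,500.00 = R$268,330.50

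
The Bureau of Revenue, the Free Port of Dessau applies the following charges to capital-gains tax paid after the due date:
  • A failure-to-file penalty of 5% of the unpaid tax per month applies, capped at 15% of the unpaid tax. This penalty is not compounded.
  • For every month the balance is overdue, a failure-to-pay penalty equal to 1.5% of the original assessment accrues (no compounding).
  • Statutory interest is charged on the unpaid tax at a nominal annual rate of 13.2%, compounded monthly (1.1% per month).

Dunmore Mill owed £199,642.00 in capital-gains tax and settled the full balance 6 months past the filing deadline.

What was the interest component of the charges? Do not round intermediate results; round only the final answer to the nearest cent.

£13,544.08

Interest: £199,642.00 × ((1 + 0.011)^6 − 1) = £199,642.00 × 0.0678418… = £13,544.0807…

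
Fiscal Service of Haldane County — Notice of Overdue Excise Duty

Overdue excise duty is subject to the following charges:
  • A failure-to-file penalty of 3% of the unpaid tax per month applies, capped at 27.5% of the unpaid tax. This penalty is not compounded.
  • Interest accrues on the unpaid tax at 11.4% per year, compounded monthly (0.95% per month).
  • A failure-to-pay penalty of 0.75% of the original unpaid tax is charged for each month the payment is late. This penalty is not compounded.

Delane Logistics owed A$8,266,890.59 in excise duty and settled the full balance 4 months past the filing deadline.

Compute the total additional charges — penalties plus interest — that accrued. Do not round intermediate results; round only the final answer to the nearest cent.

Failure-to-file: 4 × 3% × A$8,266,890.59 = A$992,026.87… (under the 27.5% cap)
Failure-to-pay penalty: 4 × 0.75% × A$8,266,890.59 = A$248,006.72…
Interest: A$8,266,890.59 × ((1 + 0.0095)^4 − 1) = A$8,266,890.59 × 0.0385449… = A$318,646.7823…
Penalties + interest = A$1,240,033.5885 + A$318,646.7823… = A$1,558,680.37

A$1,558,680.37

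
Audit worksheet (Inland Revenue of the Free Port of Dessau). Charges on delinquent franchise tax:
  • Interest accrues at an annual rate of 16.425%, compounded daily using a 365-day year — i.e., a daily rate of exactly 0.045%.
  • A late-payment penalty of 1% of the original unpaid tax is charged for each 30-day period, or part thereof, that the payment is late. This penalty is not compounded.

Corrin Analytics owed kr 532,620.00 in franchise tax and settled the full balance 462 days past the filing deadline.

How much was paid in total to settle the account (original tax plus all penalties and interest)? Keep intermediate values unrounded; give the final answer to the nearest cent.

Penalty periods: ⌈462/30⌉ = 16; penalty = 16 × 1% × kr 532,620.00 = kr 85,219.20
Interest: kr 532,620.00 × ((1 + 0.00045)^462 − 1) = kr 532,620.00 × 0.23103249… = kr 123,052.5225…
Total = kr 532,620.00 + kr 85,219.2000 + kr 123,052.5225… = kr 740,891.72

kr 740,891.72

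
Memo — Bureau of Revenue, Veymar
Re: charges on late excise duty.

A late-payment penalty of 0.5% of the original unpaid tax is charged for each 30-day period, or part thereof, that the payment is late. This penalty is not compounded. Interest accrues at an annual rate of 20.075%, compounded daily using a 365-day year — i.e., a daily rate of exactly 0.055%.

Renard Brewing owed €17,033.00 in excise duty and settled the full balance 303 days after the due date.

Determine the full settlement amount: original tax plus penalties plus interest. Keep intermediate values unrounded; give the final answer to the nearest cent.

€21,057.67

Penalty periods: ⌈303/30⌉ = 11; penalty = 11 × 0.5% × €17,033.00 = €936.82…
Interest: €17,033.00 × ((1 + 0.00055)^303 − 1) = €17,033.00 × 0.18128661… = €3,087.8547…
Total = €17,033.00 + €936.8150 + €3,087.8547… = €21,057.67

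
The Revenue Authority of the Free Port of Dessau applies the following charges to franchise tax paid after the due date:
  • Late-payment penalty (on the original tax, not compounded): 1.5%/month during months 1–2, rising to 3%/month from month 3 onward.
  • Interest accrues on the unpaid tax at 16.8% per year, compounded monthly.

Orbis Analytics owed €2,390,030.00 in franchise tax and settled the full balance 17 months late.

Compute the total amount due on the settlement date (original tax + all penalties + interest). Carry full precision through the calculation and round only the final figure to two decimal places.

Penalty, months 1–2: 2 × 1.5% × €2,390,030.00 = €71,700.90
Penalty, months 3–17: 15 × 3% × €2,390,030.00 = €1,075,513.50
Interest (16.8%/yr ÷ 12 = 1.4%/month): €2,390,030.00 × ((1 + 0.014)^17 − 1) = €637,222.0869…
Total = €2,390,030.00 + €1,147,214.4000 + €637,222.0869… = €4,174,466.49

€4,174,466.49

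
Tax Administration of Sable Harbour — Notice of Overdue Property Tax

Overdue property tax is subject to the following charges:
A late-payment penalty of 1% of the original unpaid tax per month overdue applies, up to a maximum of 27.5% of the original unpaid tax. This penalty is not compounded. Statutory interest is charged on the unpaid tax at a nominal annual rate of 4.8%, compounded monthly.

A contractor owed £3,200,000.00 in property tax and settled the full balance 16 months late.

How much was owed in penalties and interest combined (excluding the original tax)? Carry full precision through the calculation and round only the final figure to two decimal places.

Penalty: 16 × 1% × £3,200,000.00 = £512,000.00 (below the 27.5% cap of £880,000.00)
Interest (4.8%/yr ÷ 12 = 0.4%/month): £3,200,000.00 × ((1 + 0.004)^16 − 1) = £211,060.1934…
Penalties + interest = £512,000.0000 + £211,060.1934… = £723,060.19

£723,060.19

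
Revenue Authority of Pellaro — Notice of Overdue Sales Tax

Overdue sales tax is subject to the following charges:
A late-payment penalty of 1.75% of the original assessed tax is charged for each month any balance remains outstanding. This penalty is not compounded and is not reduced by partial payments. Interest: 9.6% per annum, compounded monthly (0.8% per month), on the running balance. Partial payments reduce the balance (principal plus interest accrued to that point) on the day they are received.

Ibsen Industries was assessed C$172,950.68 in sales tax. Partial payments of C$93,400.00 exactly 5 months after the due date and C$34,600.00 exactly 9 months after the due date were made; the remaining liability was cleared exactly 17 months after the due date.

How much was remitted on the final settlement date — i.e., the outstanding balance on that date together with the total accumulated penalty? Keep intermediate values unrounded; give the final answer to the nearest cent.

C$109,843.06

Balance at month 5: C$172,950.6800 × (1 + 0.008)^5 = C$179,980.2847…
After C$93,400.00 payment: C$179,980.2847… − C$93,400.00 = C$86,580.2847…
Balance at month 9: C$86,580.2847… × (1 + 0.008)^4 = C$89,384.2783…
After C$34,600.00 payment: C$89,384.2783… − C$34,600.00 = C$54,784.2783…
Balance at month 17: C$54,784.2783… × (1 + 0.008)^8 = C$58,390.2321…
Penalty: 17 × 1.75% × C$172,950.68 = C$51,452.83…
Final settlement = outstanding balance + penalty = C$58,390.2321… + C$51,452.83… = C$109,843.06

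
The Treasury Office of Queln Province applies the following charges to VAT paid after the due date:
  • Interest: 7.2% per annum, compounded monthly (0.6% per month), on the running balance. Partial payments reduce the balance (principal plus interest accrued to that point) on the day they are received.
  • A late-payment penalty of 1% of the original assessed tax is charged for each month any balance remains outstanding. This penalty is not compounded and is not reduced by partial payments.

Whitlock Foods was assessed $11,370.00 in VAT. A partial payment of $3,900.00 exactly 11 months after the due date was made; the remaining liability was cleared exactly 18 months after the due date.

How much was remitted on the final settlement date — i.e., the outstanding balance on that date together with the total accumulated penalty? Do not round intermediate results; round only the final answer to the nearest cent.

Balance at month 11: $11,370.0000 × (1 + 0.006)^11 = $12,143.3427…
After $3,900.00 payment: $12,143.3427… − $3,900.00 = $8,243.3427…
Balance at month 18: $8,243.3427… × (1 + 0.006)^7 = $8,595.8578…
Penalty: 18 × 1% × $11,370.00 = $2,046.60
Final settlement = outstanding balance + penalty = $8,595.8578… + $2,046.60 = $10,642.46

$10,642.46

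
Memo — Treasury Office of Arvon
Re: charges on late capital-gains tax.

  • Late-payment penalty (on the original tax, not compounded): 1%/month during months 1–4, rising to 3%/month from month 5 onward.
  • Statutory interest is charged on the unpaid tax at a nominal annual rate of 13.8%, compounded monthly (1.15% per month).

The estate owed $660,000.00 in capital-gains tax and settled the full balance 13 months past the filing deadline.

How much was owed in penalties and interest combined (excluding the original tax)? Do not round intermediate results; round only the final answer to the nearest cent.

Penalty, months 1–4: 4 × 1% × $660,000.00 = $26,400.00
Penalty, months 5–13: 9 × 3% × $660,000.00 = $178,200.00
Interest: $660,000.00 × ((1 + 0.0115)^13 − 1) = $660,000.00 × 0.1602632… = $105,773.7374…
Penalties + interest = $204,600.0000 + $105,773.7374… = $310,373.74

$310,373.74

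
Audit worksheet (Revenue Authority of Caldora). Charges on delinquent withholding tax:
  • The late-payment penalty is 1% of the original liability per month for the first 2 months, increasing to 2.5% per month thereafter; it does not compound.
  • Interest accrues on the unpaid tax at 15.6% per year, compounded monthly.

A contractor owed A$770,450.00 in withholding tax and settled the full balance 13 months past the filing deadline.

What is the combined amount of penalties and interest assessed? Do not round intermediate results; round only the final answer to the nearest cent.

A$368,145.09

Penalty, months 1–2: 2 × 1% × A$770,450.00 = A$15,409.00
Penalty, months 3–13: 11 × 2.5% × A$770,450.00 = A$211,873.75
Interest (15.6%/yr ÷ 12 = 1.3%/month): A$770,450.00 × ((1 + 0.013)^13 − 1) = A$140,862.3361…
Penalties + interest = A$227,282.7500 + A$140,862.3361… = A$368,145.09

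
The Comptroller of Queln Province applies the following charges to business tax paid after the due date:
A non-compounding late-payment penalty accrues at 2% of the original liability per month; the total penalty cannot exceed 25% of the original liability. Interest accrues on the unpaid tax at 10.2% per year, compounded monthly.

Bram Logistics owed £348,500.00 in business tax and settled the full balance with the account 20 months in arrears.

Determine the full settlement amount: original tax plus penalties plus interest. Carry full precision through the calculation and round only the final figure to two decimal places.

Penalty (uncapped): 20 × 2% × £348,500.00 = £139,400.00; cap = 25% × £348,500.00 = £87,125.00 → penalty = £87,125.00
Interest (10.2%/yr ÷ 12 = 0.85%/month): £348,500.00 × ((1 + 0.0085)^20 − 1) = £64,282.0784…
Total = £348,500.00 + £87,125.0000 + £64,282.0784… = £499,907.08

£499,907.08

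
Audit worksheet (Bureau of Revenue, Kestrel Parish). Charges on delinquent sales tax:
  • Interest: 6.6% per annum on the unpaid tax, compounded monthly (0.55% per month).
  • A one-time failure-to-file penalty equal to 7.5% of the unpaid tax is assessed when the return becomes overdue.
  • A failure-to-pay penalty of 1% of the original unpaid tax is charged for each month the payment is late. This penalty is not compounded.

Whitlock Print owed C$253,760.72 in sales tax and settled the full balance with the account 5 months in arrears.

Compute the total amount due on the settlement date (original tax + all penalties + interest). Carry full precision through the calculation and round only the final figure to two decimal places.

Failure-to-file penalty: 7.5% × C$253,760.72 = C$19,032.05…
Failure-to-pay penalty = 1% × C$253,760.72 × 5 mo = C$12,688.04…
Interest: C$253,760.72 × ((1 + 0.0055)^5 − 1) = C$253,760.72 × 0.0278042… = C$7,055.6058…
Total = C$253,760.72 + C$31,720.0900 + C$7,055.6058… = C$292,536.42

C$292,536.42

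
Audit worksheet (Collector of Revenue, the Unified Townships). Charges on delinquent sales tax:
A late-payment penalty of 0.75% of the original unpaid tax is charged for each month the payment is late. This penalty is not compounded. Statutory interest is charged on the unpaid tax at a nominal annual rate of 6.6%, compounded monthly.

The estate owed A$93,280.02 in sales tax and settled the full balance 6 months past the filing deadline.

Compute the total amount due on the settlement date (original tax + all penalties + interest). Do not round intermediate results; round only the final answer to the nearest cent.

A$100,598.50

Late-payment penalty = 0.75% × A$93,280.02 × 6 mo = A$4,197.60…
Interest (6.6%/yr ÷ 12 = 0.55%/month): A$93,280.02 × ((1 + 0.0055)^6 − 1) = A$3,120.8781…
Total = A$93,280.02 + A$4,197.6009 + A$3,120.8781… = A$100,598.50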